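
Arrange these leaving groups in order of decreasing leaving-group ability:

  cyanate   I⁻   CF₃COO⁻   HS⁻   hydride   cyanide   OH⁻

I⁻: pKₐ(HI) ≈ -10 — large, highly polarisable; very weak base
CF₃COO⁻: pKₐ(CF₃COOH) ≈ 0.2
cyanate: pKₐ(HOCN) ≈ 3.5 — resonance between N and O
HS⁻: pKₐ(H₂S) ≈ 7 — larger and more polarisable than the oxygen analogue
cyanide: pKₐ(HCN) ≈ 9.2 — sp carbon stabilises the charge somewhat, but still a poor LG
OH⁻: pKₐ(H₂O) ≈ 15.7
hydride: pKₐ(H₂) ≈ 36

I⁻ > CF₃COO⁻ > cyanate > HS⁻ > cyanide > OH⁻ > hydride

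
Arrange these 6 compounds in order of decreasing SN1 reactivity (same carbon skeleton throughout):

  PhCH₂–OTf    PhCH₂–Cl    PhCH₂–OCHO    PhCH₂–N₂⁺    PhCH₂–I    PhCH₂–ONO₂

PhCH₂–N₂⁺ > PhCH₂–OTf > PhCH₂–I > PhCH₂–Cl > PhCH₂–ONO₂ > PhCH₂–OCHO

Same R in every case — rank the leaving groups.
Leaving-group ability tracks the stability of the departed species; conjugate-acid pKₐ is the usual yardstick (lower pKₐ → better LG).
PhCH₂–N₂⁺ loses N₂: no meaningful conjugate acid; N₂ departs as an exceptionally stable neutral molecule
PhCH₂–OTf loses OTf⁻: pKₐ(CF₃SO₃H (triflic acid)) ≈ -14
PhCH₂–I loses I⁻: pKₐ(HI) ≈ -10
PhCH₂–Cl loses Cl⁻: pKₐ(HCl) ≈ -7
PhCH₂–ONO₂ loses NO₃⁻: pKₐ(HNO₃) ≈ -1.3
PhCH₂–OCHO loses HCOO⁻: pKₐ(HCOOH) ≈ 3.8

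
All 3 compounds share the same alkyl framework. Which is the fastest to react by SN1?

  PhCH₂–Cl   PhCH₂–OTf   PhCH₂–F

PhCH₂–OTf

The skeletons are identical, so relative rate is governed entirely by leaving-group ability.
A good leaving group is a weak base: the lower the pKₐ of its conjugate acid, the more readily it departs.
PhCH₂–OTf loses OTf⁻: pKₐ(CF₃SO₃H (triflic acid)) ≈ -14
PhCH₂–Cl loses Cl⁻: pKₐ(HCl) ≈ -7
PhCH₂–F loses F⁻: pKₐ(HF) ≈ 3.2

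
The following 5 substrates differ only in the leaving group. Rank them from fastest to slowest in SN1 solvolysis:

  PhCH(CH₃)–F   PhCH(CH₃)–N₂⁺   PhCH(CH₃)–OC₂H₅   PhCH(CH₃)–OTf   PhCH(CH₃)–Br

With the same alkyl group throughout, only the leaving group differentiates the rates.
A good leaving group is a weak base: the lower the pKₐ of its conjugate acid, the more readily it departs.
PhCH(CH₃)–N₂⁺ loses N₂: no meaningful conjugate acid; N₂ departs as an exceptionally stable neutral molecule
PhCH(CH₃)–OTf loses OTf⁻: pKₐ(CF₃SO₃H (triflic acid)) ≈ -14
PhCH(CH₃)–Br loses Br⁻: pKₐ(HBr) ≈ -9
PhCH(CH₃)–F loses F⁻: pKₐ(HF) ≈ 3.2
PhCH(CH₃)–OC₂H₅ loses CH₃CH₂O⁻: pKₐ(CH₃CH₂OH) ≈ 16

PhCH(CH₃)–N₂⁺ > PhCH(CH₃)–OTf > PhCH(CH₃)–Br > PhCH(CH₃)–F > PhCH(CH₃)–OC₂H₅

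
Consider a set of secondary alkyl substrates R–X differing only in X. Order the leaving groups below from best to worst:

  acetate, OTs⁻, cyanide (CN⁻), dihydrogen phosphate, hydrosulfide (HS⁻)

OTs⁻ > dihydrogen phosphate > acetate > hydrosulfide (HS⁻) > cyanide (CN⁻)

A good leaving group is a weak base: the lower the pKₐ of its conjugate acid, the more readily it departs.
OTs⁻: pKₐ(p-CH₃C₆H₄SO₃H (TsOH)) ≈ -2.8
dihydrogen phosphate: pKₐ(H₃PO₄) ≈ 2.1 — moderate base; biological leaving group after further activation
acetate: pKₐ(CH₃COOH) ≈ 4.8
hydrosulfide (HS⁻): pKₐ(H₂S) ≈ 7 — larger and more polarisable than the oxygen analogue
cyanide (CN⁻): pKₐ(HCN) ≈ 9.2 — sp carbon stabilises the charge somewhat, but still a poor LG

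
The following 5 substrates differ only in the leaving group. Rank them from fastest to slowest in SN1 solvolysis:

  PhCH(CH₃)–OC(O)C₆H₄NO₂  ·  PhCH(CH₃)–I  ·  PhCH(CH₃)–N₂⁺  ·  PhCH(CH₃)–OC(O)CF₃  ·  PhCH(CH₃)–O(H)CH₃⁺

Same R in every case — rank the leaving groups.
A good leaving group is a weak base: the lower the pKₐ of its conjugate acid, the more readily it departs.
PhCH(CH₃)–N₂⁺ loses N₂: no meaningful conjugate acid; N₂ departs as an exceptionally stable neutral molecule
PhCH(CH₃)–I loses I⁻: pKₐ(HI) ≈ -10
PhCH(CH₃)–O(H)CH₃⁺ loses R'OH: pKₐ(R'OH₂⁺) ≈ -2.4
PhCH(CH₃)–OC(O)CF₃ loses CF₃COO⁻: pKₐ(CF₃COOH) ≈ 0.2
PhCH(CH₃)–OC(O)C₆H₄NO₂ loses p-O₂N–C₆H₄–COO⁻: pKₐ(p-nitrobenzoic acid) ≈ 3.4

PhCH(CH₃)–N₂⁺ > PhCH(CH₃)–I > PhCH(CH₃)–O(H)CH₃⁺ > PhCH(CH₃)–OC(O)CF₃ > PhCH(CH₃)–OC(O)C₆H₄NO₂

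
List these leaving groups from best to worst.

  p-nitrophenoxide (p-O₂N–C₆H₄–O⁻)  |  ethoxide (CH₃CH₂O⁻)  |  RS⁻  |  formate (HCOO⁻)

Leaving-group ability tracks the stability of the departed species; conjugate-acid pKₐ is the usual yardstick (lower pKₐ → better LG).
formate (HCOO⁻): pKₐ(HCOOH) ≈ 3.8
p-nitrophenoxide (p-O₂N–C₆H₄–O⁻): pKₐ(p-nitrophenol) ≈ 7.2
RS⁻: pKₐ(RSH (a thiol)) ≈ 10.5
ethoxide (CH₃CH₂O⁻): pKₐ(CH₃CH₂OH) ≈ 16

formate (HCOO⁻) > p-nitrophenoxide (p-O₂N–C₆H₄–O⁻) > RS⁻ > ethoxide (CH₃CH₂O⁻)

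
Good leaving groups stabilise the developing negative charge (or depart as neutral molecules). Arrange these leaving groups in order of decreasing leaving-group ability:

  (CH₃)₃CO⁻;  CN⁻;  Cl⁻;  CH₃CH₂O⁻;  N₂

N₂: no meaningful conjugate acid; N₂ departs as an exceptionally stable neutral molecule
Cl⁻: pKₐ(HCl) ≈ -7 — moderately weak base
CN⁻: pKₐ(HCN) ≈ 9.2
CH₃CH₂O⁻: pKₐ(CH₃CH₂OH) ≈ 16 — strong base; alkoxides do not leave unassisted
(CH₃)₃CO⁻: pKₐ(t-BuOH) ≈ 18 — bulky, strongly basic alkoxide

N₂ > Cl⁻ > CN⁻ > CH₃CH₂O⁻ > (CH₃)₃CO⁻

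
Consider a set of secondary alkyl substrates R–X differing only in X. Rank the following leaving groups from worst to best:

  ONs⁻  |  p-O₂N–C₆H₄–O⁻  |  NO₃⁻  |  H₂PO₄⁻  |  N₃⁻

ONs⁻: pKₐ(p-O₂NC₆H₄SO₃H) ≈ -3.5
NO₃⁻: pKₐ(HNO₃) ≈ -1.3
H₂PO₄⁻: pKₐ(H₃PO₄) ≈ 2.1
N₃⁻: pKₐ(HN₃) ≈ 4.7
p-O₂N–C₆H₄–O⁻: pKₐ(p-nitrophenol) ≈ 7.2
Listed from poorest to best leaving group as asked.

p-O₂N–C₆H₄–O⁻ < N₃⁻ < H₂PO₄⁻ < NO₃⁻ < ONs⁻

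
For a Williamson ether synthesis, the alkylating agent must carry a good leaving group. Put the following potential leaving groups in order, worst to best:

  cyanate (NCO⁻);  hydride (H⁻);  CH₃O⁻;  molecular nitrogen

hydride (H⁻) < CH₃O⁻ < cyanate (NCO⁻) < molecular nitrogen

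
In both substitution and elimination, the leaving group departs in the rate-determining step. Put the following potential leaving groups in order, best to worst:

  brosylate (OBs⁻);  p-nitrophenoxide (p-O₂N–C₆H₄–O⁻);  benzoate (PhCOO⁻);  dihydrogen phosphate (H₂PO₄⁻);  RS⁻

The more stable X⁻ (or X) is on its own — i.e. the weaker a base it is — the better a leaving group it makes.
brosylate (OBs⁻): pKₐ(p-BrC₆H₄SO₃H) ≈ -2.8 — arenesulfonate with a p-bromo substituent
dihydrogen phosphate (H₂PO₄⁻): pKₐ(H₃PO₄) ≈ 2.1 — moderate base; biological leaving group after further activation
benzoate (PhCOO⁻): pKₐ(C₆H₅COOH) ≈ 4.2 — aryl carboxylate
p-nitrophenoxide (p-O₂N–C₆H₄–O⁻): pKₐ(p-nitrophenol) ≈ 7.2 — nitro group delocalises the charge; the classic chromogenic LG
RS⁻: pKₐ(RSH (a thiol)) ≈ 10.5 — moderately basic; rarely leaves without activation

brosylate (OBs⁻) > dihydrogen phosphate (H₂PO₄⁻) > benzoate (PhCOO⁻) > p-nitrophenoxide (p-O₂N–C₆H₄–O⁻) > RS⁻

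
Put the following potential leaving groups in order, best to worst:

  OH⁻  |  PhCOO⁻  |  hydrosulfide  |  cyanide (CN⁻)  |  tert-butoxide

PhCOO⁻ > hydrosulfide > cyanide (CN⁻) > OH⁻ > tert-butoxide

A good leaving group is a weak base: the lower the pKₐ of its conjugate acid, the more readily it departs.
PhCOO⁻: pKₐ(C₆H₅COOH) ≈ 4.2 — aryl carboxylate
hydrosulfide: pKₐ(H₂S) ≈ 7 — larger and more polarisable than the oxygen analogue
cyanide (CN⁻): pKₐ(HCN) ≈ 9.2 — sp carbon stabilises the charge somewhat, but still a poor LG
OH⁻: pKₐ(H₂O) ≈ 15.7 — strong base; essentially never leaves without prior activation
tert-butoxide: pKₐ(t-BuOH) ≈ 18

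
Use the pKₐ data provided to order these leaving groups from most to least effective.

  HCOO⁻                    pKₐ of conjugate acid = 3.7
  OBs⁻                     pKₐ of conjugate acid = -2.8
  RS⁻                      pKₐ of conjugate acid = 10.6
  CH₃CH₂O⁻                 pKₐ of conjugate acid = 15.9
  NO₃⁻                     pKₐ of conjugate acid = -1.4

Lower conjugate-acid pKₐ ⇒ weaker base ⇒ better leaving group.
Sorting by the given values: OBs⁻ (-2.8), NO₃⁻ (-1.4), HCOO⁻ (3.7), RS⁻ (10.6), CH₃CH₂O⁻ (15.9).

OBs⁻ > NO₃⁻ > HCOO⁻ > RS⁻ > CH₃CH₂O⁻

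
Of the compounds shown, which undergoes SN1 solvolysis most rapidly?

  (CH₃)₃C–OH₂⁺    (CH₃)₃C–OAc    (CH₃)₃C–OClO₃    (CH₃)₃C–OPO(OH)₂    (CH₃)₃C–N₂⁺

(CH₃)₃C–N₂⁺

Identical carbon frameworks mean the comparison reduces to leaving-group quality.
Rank by basicity of the departing species: weakest base leaves most easily.
(CH₃)₃C–N₂⁺ loses N₂: no meaningful conjugate acid; N₂ departs as an exceptionally stable neutral molecule
(CH₃)₃C–OClO₃ loses ClO₄⁻: pKₐ(HClO₄) ≈ -10
(CH₃)₃C–OH₂⁺ loses H₂O: pKₐ(H₃O⁺) ≈ -1.7
(CH₃)₃C–OPO(OH)₂ loses H₂PO₄⁻: pKₐ(H₃PO₄) ≈ 2.1
(CH₃)₃C–OAc loses AcO⁻: pKₐ(CH₃COOH) ≈ 4.8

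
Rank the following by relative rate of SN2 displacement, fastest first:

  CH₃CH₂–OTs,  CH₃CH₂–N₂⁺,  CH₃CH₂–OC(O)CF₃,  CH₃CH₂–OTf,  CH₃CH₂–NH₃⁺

CH₃CH₂–N₂⁺ > CH₃CH₂–OTf > CH₃CH₂–OTs > CH₃CH₂–OC(O)CF₃ > CH₃CH₂–NH₃⁺

The skeletons are identical, so relative rate is governed entirely by leaving-group ability.
Rank by basicity of the departing species: weakest base leaves most easily.
CH₃CH₂–N₂⁺ loses N₂: no meaningful conjugate acid; N₂ departs as an exceptionally stable neutral molecule
CH₃CH₂–OTf loses OTf⁻: pKₐ(CF₃SO₃H (triflic acid)) ≈ -14
CH₃CH₂–OTs loses OTs⁻: pKₐ(p-CH₃C₆H₄SO₃H (TsOH)) ≈ -2.8
CH₃CH₂–OC(O)CF₃ loses CF₃COO⁻: pKₐ(CF₃COOH) ≈ 0.2
CH₃CH₂–NH₃⁺ loses NH₃: pKₐ(NH₄⁺) ≈ 9.2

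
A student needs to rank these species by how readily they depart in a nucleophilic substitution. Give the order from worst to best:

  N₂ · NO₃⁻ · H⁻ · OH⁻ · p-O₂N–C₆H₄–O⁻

Leaving-group ability tracks the stability of the departed species; conjugate-acid pKₐ is the usual yardstick (lower pKₐ → better LG).
N₂: no meaningful conjugate acid; N₂ departs as an exceptionally stable neutral molecule
NO₃⁻: pKₐ(HNO₃) ≈ -1.3 — resonance-delocalised over three oxygens
p-O₂N–C₆H₄–O⁻: pKₐ(p-nitrophenol) ≈ 7.2
OH⁻: pKₐ(H₂O) ≈ 15.7
H⁻: pKₐ(H₂) ≈ 36
Listed from poorest to best leaving group as asked.

H⁻ < OH⁻ < p-O₂N–C₆H₄–O⁻ < NO₃⁻ < N₂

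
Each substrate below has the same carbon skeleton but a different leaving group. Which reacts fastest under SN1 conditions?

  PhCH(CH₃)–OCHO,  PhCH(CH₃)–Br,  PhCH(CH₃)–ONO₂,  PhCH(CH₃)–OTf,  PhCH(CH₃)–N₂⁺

With the same alkyl group throughout, only the leaving group differentiates the rates.
Leaving-group ability tracks the stability of the departed species; conjugate-acid pKₐ is the usual yardstick (lower pKₐ → better LG).
PhCH(CH₃)–N₂⁺ loses N₂: no meaningful conjugate acid; N₂ departs as an exceptionally stable neutral molecule
PhCH(CH₃)–OTf loses OTf⁻: pKₐ(CF₃SO₃H (triflic acid)) ≈ -14
PhCH(CH₃)–Br loses Br⁻: pKₐ(HBr) ≈ -9
PhCH(CH₃)–ONO₂ loses NO₃⁻: pKₐ(HNO₃) ≈ -1.3
PhCH(CH₃)–OCHO loses HCOO⁻: pKₐ(HCOOH) ≈ 3.8

PhCH(CH₃)–N₂⁺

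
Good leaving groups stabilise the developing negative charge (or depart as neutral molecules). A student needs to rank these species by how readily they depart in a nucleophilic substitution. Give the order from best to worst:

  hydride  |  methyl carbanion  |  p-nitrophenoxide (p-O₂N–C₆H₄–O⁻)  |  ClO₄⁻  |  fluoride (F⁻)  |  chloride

ClO₄⁻ > chloride > fluoride (F⁻) > p-nitrophenoxide (p-O₂N–C₆H₄–O⁻) > hydride > methyl carbanion

The more stable X⁻ (or X) is on its own — i.e. the weaker a base it is — the better a leaving group it makes.
ClO₄⁻: pKₐ(HClO₄) ≈ -10 — extremely weak base; rarely used for safety reasons
chloride: pKₐ(HCl) ≈ -7 — moderately weak base
fluoride (F⁻): pKₐ(HF) ≈ 3.2 — small and strongly basic; the poor halide leaving group
p-nitrophenoxide (p-O₂N–C₆H₄–O⁻): pKₐ(p-nitrophenol) ≈ 7.2
hydride: pKₐ(H₂) ≈ 36 — extremely strong base; leaves only in special hydride-transfer contexts
methyl carbanion: pKₐ(CH₄) ≈ 48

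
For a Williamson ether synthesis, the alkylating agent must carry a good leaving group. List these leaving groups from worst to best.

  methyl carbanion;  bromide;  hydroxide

A good leaving group is a weak base: the lower the pKₐ of its conjugate acid, the more readily it departs.
bromide: pKₐ(HBr) ≈ -9 — weak base; good leaving group
hydroxide: pKₐ(H₂O) ≈ 15.7 — strong base; essentially never leaves without prior activation
methyl carbanion: pKₐ(CH₄) ≈ 48 — unstabilised carbanion; the worst conceivable leaving group
The question asks for worst first, so the sequence is read in increasing leaving-group ability.

methyl carbanion < hydroxide < bromide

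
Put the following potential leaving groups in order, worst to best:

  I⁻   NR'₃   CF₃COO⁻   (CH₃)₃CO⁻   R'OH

The more stable X⁻ (or X) is on its own — i.e. the weaker a base it is — the better a leaving group it makes.
I⁻: pKₐ(HI) ≈ -10
R'OH: pKₐ(R'OH₂⁺) ≈ -2.4
CF₃COO⁻: pKₐ(CF₃COOH) ≈ 0.2
NR'₃: pKₐ(R'₃NH⁺) ≈ 10.7
(CH₃)₃CO⁻: pKₐ(t-BuOH) ≈ 18
Reversing gives the worst-to-best order requested.

(CH₃)₃CO⁻ < NR'₃ < CF₃COO⁻ < R'OH < I⁻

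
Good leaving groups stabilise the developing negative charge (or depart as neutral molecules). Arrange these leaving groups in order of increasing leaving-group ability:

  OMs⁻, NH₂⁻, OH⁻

OMs⁻: pKₐ(CH₃SO₃H (MsOH)) ≈ -1.9
OH⁻: pKₐ(H₂O) ≈ 15.7 — strong base; essentially never leaves without prior activation
NH₂⁻: pKₐ(NH₃) ≈ 38 — extremely strong base; never a leaving group
Reversing gives the worst-to-best order requested.

NH₂⁻ < OH⁻ < OMs⁻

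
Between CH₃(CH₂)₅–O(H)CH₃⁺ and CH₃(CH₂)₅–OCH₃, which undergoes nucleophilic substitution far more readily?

From CH₃(CH₂)₅–OCH₃ the departing group would be CH₃O⁻ (pKₐ(CH₃OH) ≈ 15.5). Strong base; alkoxides do not leave unassisted.
From CH₃(CH₂)₅–O(H)CH₃⁺ the leaving group is R'OH (pKₐ(R'OH₂⁺) ≈ -2.4). Neutral; leaves from a protonated ether (an oxonium ion, R–O(H)R'⁺).
(In practice CH₃(CH₂)₅–O(H)CH₃⁺ is made from CH₃(CH₂)₅–OCH₃ by protonation with concentrated HI, allowing neutral methanol, rather than methoxide, to depart.)

CH₃(CH₂)₅–O(H)CH₃⁺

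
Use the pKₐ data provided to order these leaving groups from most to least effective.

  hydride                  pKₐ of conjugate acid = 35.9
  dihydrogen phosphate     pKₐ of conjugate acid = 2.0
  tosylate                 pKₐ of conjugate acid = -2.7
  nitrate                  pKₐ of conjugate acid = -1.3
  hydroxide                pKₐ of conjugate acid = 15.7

tosylate > nitrate > dihydrogen phosphate > hydroxide > hydride

Lower conjugate-acid pKₐ ⇒ weaker base ⇒ better leaving group.
Sorting by the given values: tosylate (-2.7), nitrate (-1.3), dihydrogen phosphate (2.0), hydroxide (15.7), hydride (35.9).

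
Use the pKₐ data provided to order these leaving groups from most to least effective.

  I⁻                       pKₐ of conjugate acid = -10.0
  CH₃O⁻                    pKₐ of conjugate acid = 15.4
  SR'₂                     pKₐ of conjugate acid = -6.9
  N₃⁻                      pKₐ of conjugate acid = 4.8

I⁻ > SR'₂ > N₃⁻ > CH₃O⁻

Lower conjugate-acid pKₐ ⇒ weaker base ⇒ better leaving group.
Sorting by the given values: I⁻ (-10.0), SR'₂ (-6.9), N₃⁻ (4.8), CH₃O⁻ (15.4).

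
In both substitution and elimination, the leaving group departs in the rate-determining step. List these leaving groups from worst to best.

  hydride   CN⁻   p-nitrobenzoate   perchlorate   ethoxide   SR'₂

The more stable X⁻ (or X) is on its own — i.e. the weaker a base it is — the better a leaving group it makes.
perchlorate: pKₐ(HClO₄) ≈ -10
SR'₂: pKₐ(R'₂SH⁺) ≈ -7
p-nitrobenzoate: pKₐ(p-nitrobenzoic acid) ≈ 3.4
CN⁻: pKₐ(HCN) ≈ 9.2
ethoxide: pKₐ(CH₃CH₂OH) ≈ 16
hydride: pKₐ(H₂) ≈ 36
The question asks for worst first, so the sequence is read in increasing leaving-group ability.

hydride < ethoxide < CN⁻ < p-nitrobenzoate < SR'₂ < perchlorate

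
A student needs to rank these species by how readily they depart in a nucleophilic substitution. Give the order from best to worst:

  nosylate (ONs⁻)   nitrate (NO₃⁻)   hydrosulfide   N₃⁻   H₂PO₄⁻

nosylate (ONs⁻) > nitrate (NO₃⁻) > H₂PO₄⁻ > N₃⁻ > hydrosulfide

nosylate (ONs⁻): pKₐ(p-O₂NC₆H₄SO₃H) ≈ -3.5
nitrate (NO₃⁻): pKₐ(HNO₃) ≈ -1.3
H₂PO₄⁻: pKₐ(H₃PO₄) ≈ 2.1
N₃⁻: pKₐ(HN₃) ≈ 4.7
hydrosulfide: pKₐ(H₂S) ≈ 7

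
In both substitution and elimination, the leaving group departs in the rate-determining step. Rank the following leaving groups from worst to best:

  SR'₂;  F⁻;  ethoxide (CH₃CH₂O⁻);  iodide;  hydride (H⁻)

Leaving-group ability tracks the stability of the departed species; conjugate-acid pKₐ is the usual yardstick (lower pKₐ → better LG).
iodide: pKₐ(HI) ≈ -10 — large, highly polarisable; very weak base
SR'₂: pKₐ(R'₂SH⁺) ≈ -7
F⁻: pKₐ(HF) ≈ 3.2 — small and strongly basic; the poor halide leaving group
ethoxide (CH₃CH₂O⁻): pKₐ(CH₃CH₂OH) ≈ 16 — strong base; alkoxides do not leave unassisted
hydride (H⁻): pKₐ(H₂) ≈ 36 — extremely strong base; leaves only in special hydride-transfer contexts
Reversing gives the worst-to-best order requested.

hydride (H⁻) < ethoxide (CH₃CH₂O⁻) < F⁻ < SR'₂ < iodide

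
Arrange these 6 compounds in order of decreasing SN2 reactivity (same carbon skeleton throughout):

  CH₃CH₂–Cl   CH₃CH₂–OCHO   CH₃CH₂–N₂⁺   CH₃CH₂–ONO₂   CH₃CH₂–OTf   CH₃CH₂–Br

CH₃CH₂–N₂⁺ > CH₃CH₂–OTf > CH₃CH₂–Br > CH₃CH₂–Cl > CH₃CH₂–ONO₂ > CH₃CH₂–OCHO

The skeletons are identical, so relative rate is governed entirely by leaving-group ability.
A good leaving group is a weak base: the lower the pKₐ of its conjugate acid, the more readily it departs.
CH₃CH₂–N₂⁺ loses N₂: no meaningful conjugate acid; N₂ departs as an exceptionally stable neutral molecule
CH₃CH₂–OTf loses OTf⁻: pKₐ(CF₃SO₃H (triflic acid)) ≈ -14
CH₃CH₂–Br loses Br⁻: pKₐ(HBr) ≈ -9
CH₃CH₂–Cl loses Cl⁻: pKₐ(HCl) ≈ -7
CH₃CH₂–ONO₂ loses NO₃⁻: pKₐ(HNO₃) ≈ -1.3
CH₃CH₂–OCHO loses HCOO⁻: pKₐ(HCOOH) ≈ 3.8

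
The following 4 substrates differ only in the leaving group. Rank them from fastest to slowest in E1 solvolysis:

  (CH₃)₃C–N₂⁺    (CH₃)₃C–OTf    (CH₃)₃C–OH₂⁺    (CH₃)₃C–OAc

With the same alkyl group throughout, only the leaving group differentiates the rates.
The more stable X⁻ (or X) is on its own — i.e. the weaker a base it is — the better a leaving group it makes.
(CH₃)₃C–N₂⁺ loses N₂: no meaningful conjugate acid; N₂ departs as an exceptionally stable neutral molecule
(CH₃)₃C–OTf loses OTf⁻: pKₐ(CF₃SO₃H (triflic acid)) ≈ -14
(CH₃)₃C–OH₂⁺ loses H₂O: pKₐ(H₃O⁺) ≈ -1.7
(CH₃)₃C–OAc loses AcO⁻: pKₐ(CH₃COOH) ≈ 4.8

(CH₃)₃C–N₂⁺ > (CH₃)₃C–OTf > (CH₃)₃C–OH₂⁺ > (CH₃)₃C–OAc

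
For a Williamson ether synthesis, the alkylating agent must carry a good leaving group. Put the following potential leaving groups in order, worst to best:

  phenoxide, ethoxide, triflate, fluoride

The more stable X⁻ (or X) is on its own — i.e. the weaker a base it is — the better a leaving group it makes.
triflate: pKₐ(CF₃SO₃H (triflic acid)) ≈ -14 — charge spread over three oxygens and a CF₃ group; the premier leaving group in synthesis
fluoride: pKₐ(HF) ≈ 3.2 — small and strongly basic; the poor halide leaving group
phenoxide: pKₐ(C₆H₅OH (phenol)) ≈ 10
ethoxide: pKₐ(CH₃CH₂OH) ≈ 16 — strong base; alkoxides do not leave unassisted
Reversing gives the worst-to-best order requested.

ethoxide < phenoxide < fluoride < triflate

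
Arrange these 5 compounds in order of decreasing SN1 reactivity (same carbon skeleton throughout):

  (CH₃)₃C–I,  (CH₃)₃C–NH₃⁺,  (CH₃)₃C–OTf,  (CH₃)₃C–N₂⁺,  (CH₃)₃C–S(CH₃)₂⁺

The skeletons are identical, so relative rate is governed entirely by leaving-group ability.
A good leaving group is a weak base: the lower the pKₐ of its conjugate acid, the more readily it departs.
(CH₃)₃C–N₂⁺ loses N₂: no meaningful conjugate acid; N₂ departs as an exceptionally stable neutral molecule
(CH₃)₃C–OTf loses OTf⁻: pKₐ(CF₃SO₃H (triflic acid)) ≈ -14
(CH₃)₃C–I loses I⁻: pKₐ(HI) ≈ -10
(CH₃)₃C–S(CH₃)₂⁺ loses SR'₂: pKₐ(R'₂SH⁺) ≈ -7
(CH₃)₃C–NH₃⁺ loses NH₃: pKₐ(NH₄⁺) ≈ 9.2

(CH₃)₃C–N₂⁺ > (CH₃)₃C–OTf > (CH₃)₃C–I > (CH₃)₃C–S(CH₃)₂⁺ > (CH₃)₃C–NH₃⁺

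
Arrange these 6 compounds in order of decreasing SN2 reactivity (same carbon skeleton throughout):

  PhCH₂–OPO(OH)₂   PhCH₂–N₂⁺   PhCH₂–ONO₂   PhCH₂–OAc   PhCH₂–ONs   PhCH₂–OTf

PhCH₂–N₂⁺ > PhCH₂–OTf > PhCH₂–ONs > PhCH₂–ONO₂ > PhCH₂–OPO(OH)₂ > PhCH₂–OAc

Same R in every case — rank the leaving groups.
Leaving-group ability tracks the stability of the departed species; conjugate-acid pKₐ is the usual yardstick (lower pKₐ → better LG).
PhCH₂–N₂⁺ loses N₂: no meaningful conjugate acid; N₂ departs as an exceptionally stable neutral molecule
PhCH₂–OTf loses OTf⁻: pKₐ(CF₃SO₃H (triflic acid)) ≈ -14
PhCH₂–ONs loses ONs⁻: pKₐ(p-O₂NC₆H₄SO₃H) ≈ -3.5
PhCH₂–ONO₂ loses NO₃⁻: pKₐ(HNO₃) ≈ -1.3
PhCH₂–OPO(OH)₂ loses H₂PO₄⁻: pKₐ(H₃PO₄) ≈ 2.1
PhCH₂–OAc loses AcO⁻: pKₐ(CH₃COOH) ≈ 4.8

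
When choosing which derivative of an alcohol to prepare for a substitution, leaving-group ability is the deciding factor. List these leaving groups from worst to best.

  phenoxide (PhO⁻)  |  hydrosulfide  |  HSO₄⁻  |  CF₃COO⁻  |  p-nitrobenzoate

phenoxide (PhO⁻) < hydrosulfide < p-nitrobenzoate < CF₃COO⁻ < HSO₄⁻

HSO₄⁻: pKₐ(H₂SO₄) ≈ -3
CF₃COO⁻: pKₐ(CF₃COOH) ≈ 0.2
p-nitrobenzoate: pKₐ(p-nitrobenzoic acid) ≈ 3.4
hydrosulfide: pKₐ(H₂S) ≈ 7
phenoxide (PhO⁻): pKₐ(C₆H₅OH (phenol)) ≈ 10
The question asks for worst first, so the sequence is read in increasing leaving-group ability.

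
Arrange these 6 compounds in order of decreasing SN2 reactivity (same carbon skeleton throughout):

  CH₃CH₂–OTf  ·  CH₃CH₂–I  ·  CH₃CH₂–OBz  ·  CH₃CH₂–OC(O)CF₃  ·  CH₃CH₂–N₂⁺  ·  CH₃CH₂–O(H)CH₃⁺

CH₃CH₂–N₂⁺ > CH₃CH₂–OTf > CH₃CH₂–I > CH₃CH₂–O(H)CH₃⁺ > CH₃CH₂–OC(O)CF₃ > CH₃CH₂–OBz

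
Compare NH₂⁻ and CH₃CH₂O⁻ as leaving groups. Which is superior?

CH₃CH₂O⁻

CH₃CH₂O⁻ is the better leaving group.
pKₐ(CH₃CH₂OH) ≈ 16 versus pKₐ(NH₃) ≈ 38: CH₃CH₂O⁻ is the much weaker base.
Strong base; alkoxides do not leave unassisted.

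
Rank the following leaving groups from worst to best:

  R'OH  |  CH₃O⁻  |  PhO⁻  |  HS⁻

Rank by basicity of the departing species: weakest base leaves most easily.
R'OH: pKₐ(R'OH₂⁺) ≈ -2.4
HS⁻: pKₐ(H₂S) ≈ 7
PhO⁻: pKₐ(C₆H₅OH (phenol)) ≈ 10 — resonance into the ring helps, but still a poor LG
CH₃O⁻: pKₐ(CH₃OH) ≈ 15.5
Listed from poorest to best leaving group as asked.

CH₃O⁻ < PhO⁻ < HS⁻ < R'OH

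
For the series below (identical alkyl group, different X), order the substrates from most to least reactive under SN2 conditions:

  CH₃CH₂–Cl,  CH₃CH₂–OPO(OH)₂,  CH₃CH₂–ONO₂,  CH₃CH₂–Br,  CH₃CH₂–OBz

CH₃CH₂–Br > CH₃CH₂–Cl > CH₃CH₂–ONO₂ > CH₃CH₂–OPO(OH)₂ > CH₃CH₂–OBz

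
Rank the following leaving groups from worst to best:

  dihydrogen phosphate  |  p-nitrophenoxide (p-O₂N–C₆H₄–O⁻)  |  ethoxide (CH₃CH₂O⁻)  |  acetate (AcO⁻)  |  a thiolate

dihydrogen phosphate: pKₐ(H₃PO₄) ≈ 2.1
acetate (AcO⁻): pKₐ(CH₃COOH) ≈ 4.8
p-nitrophenoxide (p-O₂N–C₆H₄–O⁻): pKₐ(p-nitrophenol) ≈ 7.2 — nitro group delocalises the charge; the classic chromogenic LG
a thiolate: pKₐ(RSH (a thiol)) ≈ 10.5 — moderately basic; rarely leaves without activation
ethoxide (CH₃CH₂O⁻): pKₐ(CH₃CH₂OH) ≈ 16 — strong base; alkoxides do not leave unassisted
Listed from poorest to best leaving group as asked.

ethoxide (CH₃CH₂O⁻) < a thiolate < p-nitrophenoxide (p-O₂N–C₆H₄–O⁻) < acetate (AcO⁻) < dihydrogen phosphate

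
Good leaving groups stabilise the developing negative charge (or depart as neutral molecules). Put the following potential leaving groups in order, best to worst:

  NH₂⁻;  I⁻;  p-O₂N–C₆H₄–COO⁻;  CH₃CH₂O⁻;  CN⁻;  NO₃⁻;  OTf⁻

OTf⁻ > I⁻ > NO₃⁻ > p-O₂N–C₆H₄–COO⁻ > CN⁻ > CH₃CH₂O⁻ > NH₂⁻

A good leaving group is a weak base: the lower the pKₐ of its conjugate acid, the more readily it departs.
OTf⁻: pKₐ(CF₃SO₃H (triflic acid)) ≈ -14
I⁻: pKₐ(HI) ≈ -10
NO₃⁻: pKₐ(HNO₃) ≈ -1.3
p-O₂N–C₆H₄–COO⁻: pKₐ(p-nitrobenzoic acid) ≈ 3.4
CN⁻: pKₐ(HCN) ≈ 9.2
CH₃CH₂O⁻: pKₐ(CH₃CH₂OH) ≈ 16
NH₂⁻: pKₐ(NH₃) ≈ 38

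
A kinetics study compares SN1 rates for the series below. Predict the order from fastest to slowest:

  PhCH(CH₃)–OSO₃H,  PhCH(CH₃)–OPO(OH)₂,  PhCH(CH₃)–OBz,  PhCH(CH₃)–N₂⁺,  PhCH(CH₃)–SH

With the same alkyl group throughout, only the leaving group differentiates the rates.
Leaving-group ability tracks the stability of the departed species; conjugate-acid pKₐ is the usual yardstick (lower pKₐ → better LG).
PhCH(CH₃)–N₂⁺ loses N₂: no meaningful conjugate acid; N₂ departs as an exceptionally stable neutral molecule
PhCH(CH₃)–OSO₃H loses HSO₄⁻: pKₐ(H₂SO₄) ≈ -3
PhCH(CH₃)–OPO(OH)₂ loses H₂PO₄⁻: pKₐ(H₃PO₄) ≈ 2.1
PhCH(CH₃)–OBz loses PhCOO⁻: pKₐ(C₆H₅COOH) ≈ 4.2
PhCH(CH₃)–SH loses HS⁻: pKₐ(H₂S) ≈ 7

PhCH(CH₃)–N₂⁺ > PhCH(CH₃)–OSO₃H > PhCH(CH₃)–OPO(OH)₂ > PhCH(CH₃)–OBz > PhCH(CH₃)–SH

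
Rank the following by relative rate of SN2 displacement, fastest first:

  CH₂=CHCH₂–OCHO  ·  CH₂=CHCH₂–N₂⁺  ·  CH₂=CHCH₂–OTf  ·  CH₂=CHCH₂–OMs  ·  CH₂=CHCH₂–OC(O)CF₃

Identical carbon frameworks mean the comparison reduces to leaving-group quality.
Rank by basicity of the departing species: weakest base leaves most easily.
CH₂=CHCH₂–N₂⁺ loses N₂: no meaningful conjugate acid; N₂ departs as an exceptionally stable neutral molecule
CH₂=CHCH₂–OTf loses OTf⁻: pKₐ(CF₃SO₃H (triflic acid)) ≈ -14
CH₂=CHCH₂–OMs loses OMs⁻: pKₐ(CH₃SO₃H (MsOH)) ≈ -1.9
CH₂=CHCH₂–OC(O)CF₃ loses CF₃COO⁻: pKₐ(CF₃COOH) ≈ 0.2
CH₂=CHCH₂–OCHO loses HCOO⁻: pKₐ(HCOOH) ≈ 3.8

CH₂=CHCH₂–N₂⁺ > CH₂=CHCH₂–OTf > CH₂=CHCH₂–OMs > CH₂=CHCH₂–OC(O)CF₃ > CH₂=CHCH₂–OCHO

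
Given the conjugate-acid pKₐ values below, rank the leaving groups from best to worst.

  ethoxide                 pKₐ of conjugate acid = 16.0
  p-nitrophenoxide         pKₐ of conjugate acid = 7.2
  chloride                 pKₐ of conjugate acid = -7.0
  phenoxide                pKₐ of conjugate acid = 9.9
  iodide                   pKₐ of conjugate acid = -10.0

iodide > chloride > p-nitrophenoxide > phenoxide > ethoxide

Lower conjugate-acid pKₐ ⇒ weaker base ⇒ better leaving group.
Sorting by the given values: iodide (-10.0), chloride (-7.0), p-nitrophenoxide (7.2), phenoxide (9.9), ethoxide (16.0).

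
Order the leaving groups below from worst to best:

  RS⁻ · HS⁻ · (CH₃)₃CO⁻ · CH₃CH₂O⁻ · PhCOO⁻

Rank by basicity of the departing species: weakest base leaves most easily.
PhCOO⁻: pKₐ(C₆H₅COOH) ≈ 4.2
HS⁻: pKₐ(H₂S) ≈ 7 — larger and more polarisable than the oxygen analogue
RS⁻: pKₐ(RSH (a thiol)) ≈ 10.5 — moderately basic; rarely leaves without activation
CH₃CH₂O⁻: pKₐ(CH₃CH₂OH) ≈ 16 — strong base; alkoxides do not leave unassisted
(CH₃)₃CO⁻: pKₐ(t-BuOH) ≈ 18 — bulky, strongly basic alkoxide
Reversing gives the worst-to-best order requested.

(CH₃)₃CO⁻ < CH₃CH₂O⁻ < RS⁻ < HS⁻ < PhCOO⁻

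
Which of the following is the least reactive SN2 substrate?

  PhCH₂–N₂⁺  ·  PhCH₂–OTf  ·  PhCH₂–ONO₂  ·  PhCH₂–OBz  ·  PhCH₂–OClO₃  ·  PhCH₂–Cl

With the same alkyl group throughout, only the leaving group differentiates the rates.
Leaving-group ability tracks the stability of the departed species; conjugate-acid pKₐ is the usual yardstick (lower pKₐ → better LG).
PhCH₂–N₂⁺ loses N₂: no meaningful conjugate acid; N₂ departs as an exceptionally stable neutral molecule
PhCH₂–OTf loses OTf⁻: pKₐ(CF₃SO₃H (triflic acid)) ≈ -14
PhCH₂–OClO₃ loses ClO₄⁻: pKₐ(HClO₄) ≈ -10
PhCH₂–Cl loses Cl⁻: pKₐ(HCl) ≈ -7
PhCH₂–ONO₂ loses NO₃⁻: pKₐ(HNO₃) ≈ -1.3
PhCH₂–OBz loses PhCOO⁻: pKₐ(C₆H₅COOH) ≈ 4.2

PhCH₂–OBz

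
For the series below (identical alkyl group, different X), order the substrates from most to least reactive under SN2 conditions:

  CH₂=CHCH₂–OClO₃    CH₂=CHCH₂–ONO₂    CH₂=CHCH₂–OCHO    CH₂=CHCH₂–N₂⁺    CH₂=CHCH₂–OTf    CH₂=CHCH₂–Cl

CH₂=CHCH₂–N₂⁺ > CH₂=CHCH₂–OTf > CH₂=CHCH₂–OClO₃ > CH₂=CHCH₂–Cl > CH₂=CHCH₂–ONO₂ > CH₂=CHCH₂–OCHO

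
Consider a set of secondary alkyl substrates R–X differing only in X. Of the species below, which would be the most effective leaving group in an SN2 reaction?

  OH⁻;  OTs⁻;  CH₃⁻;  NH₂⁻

OTs⁻

Leaving-group ability tracks the stability of the departed species; conjugate-acid pKₐ is the usual yardstick (lower pKₐ → better LG).
OTs⁻: pKₐ(p-CH₃C₆H₄SO₃H (TsOH)) ≈ -2.8
OH⁻: pKₐ(H₂O) ≈ 15.7
NH₂⁻: pKₐ(NH₃) ≈ 38
CH₃⁻: pKₐ(CH₄) ≈ 48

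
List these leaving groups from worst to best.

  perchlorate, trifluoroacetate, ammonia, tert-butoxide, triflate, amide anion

amide anion < tert-butoxide < ammonia < trifluoroacetate < perchlorate < triflate

Rank by basicity of the departing species: weakest base leaves most easily.
triflate: pKₐ(CF₃SO₃H (triflic acid)) ≈ -14 — charge spread over three oxygens and a CF₃ group; the premier leaving group in synthesis
perchlorate: pKₐ(HClO₄) ≈ -10 — extremely weak base; rarely used for safety reasons
trifluoroacetate: pKₐ(CF₃COOH) ≈ 0.2
ammonia: pKₐ(NH₄⁺) ≈ 9.2
tert-butoxide: pKₐ(t-BuOH) ≈ 18 — bulky, strongly basic alkoxide
amide anion: pKₐ(NH₃) ≈ 38
Listed from poorest to best leaving group as asked.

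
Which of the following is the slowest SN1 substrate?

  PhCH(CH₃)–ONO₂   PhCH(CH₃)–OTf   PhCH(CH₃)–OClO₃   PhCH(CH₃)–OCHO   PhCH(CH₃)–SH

PhCH(CH₃)–SH

Identical carbon frameworks mean the comparison reduces to leaving-group quality.
Leaving-group ability tracks the stability of the departed species; conjugate-acid pKₐ is the usual yardstick (lower pKₐ → better LG).
PhCH(CH₃)–OTf loses OTf⁻: pKₐ(CF₃SO₃H (triflic acid)) ≈ -14
PhCH(CH₃)–OClO₃ loses ClO₄⁻: pKₐ(HClO₄) ≈ -10
PhCH(CH₃)–ONO₂ loses NO₃⁻: pKₐ(HNO₃) ≈ -1.3
PhCH(CH₃)–OCHO loses HCOO⁻: pKₐ(HCOOH) ≈ 3.8
PhCH(CH₃)–SH loses HS⁻: pKₐ(H₂S) ≈ 7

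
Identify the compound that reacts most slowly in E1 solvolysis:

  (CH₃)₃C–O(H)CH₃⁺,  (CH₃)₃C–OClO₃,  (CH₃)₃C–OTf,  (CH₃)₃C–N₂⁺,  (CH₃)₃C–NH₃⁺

The skeletons are identical, so relative rate is governed entirely by leaving-group ability.
Leaving-group ability tracks the stability of the departed species; conjugate-acid pKₐ is the usual yardstick (lower pKₐ → better LG).
(CH₃)₃C–N₂⁺ loses N₂: no meaningful conjugate acid; N₂ departs as an exceptionally stable neutral molecule
(CH₃)₃C–OTf loses OTf⁻: pKₐ(CF₃SO₃H (triflic acid)) ≈ -14
(CH₃)₃C–OClO₃ loses ClO₄⁻: pKₐ(HClO₄) ≈ -10
(CH₃)₃C–O(H)CH₃⁺ loses R'OH: pKₐ(R'OH₂⁺) ≈ -2.4
(CH₃)₃C–NH₃⁺ loses NH₃: pKₐ(NH₄⁺) ≈ 9.2

(CH₃)₃C–NH₃⁺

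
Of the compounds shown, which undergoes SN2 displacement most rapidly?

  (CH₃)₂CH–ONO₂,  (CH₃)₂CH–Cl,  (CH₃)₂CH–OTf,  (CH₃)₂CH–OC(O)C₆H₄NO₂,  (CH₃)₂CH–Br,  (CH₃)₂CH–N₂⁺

Identical carbon frameworks mean the comparison reduces to leaving-group quality.
The more stable X⁻ (or X) is on its own — i.e. the weaker a base it is — the better a leaving group it makes.
(CH₃)₂CH–N₂⁺ loses N₂: no meaningful conjugate acid; N₂ departs as an exceptionally stable neutral molecule
(CH₃)₂CH–OTf loses OTf⁻: pKₐ(CF₃SO₃H (triflic acid)) ≈ -14
(CH₃)₂CH–Br loses Br⁻: pKₐ(HBr) ≈ -9
(CH₃)₂CH–Cl loses Cl⁻: pKₐ(HCl) ≈ -7
(CH₃)₂CH–ONO₂ loses NO₃⁻: pKₐ(HNO₃) ≈ -1.3
(CH₃)₂CH–OC(O)C₆H₄NO₂ loses p-O₂N–C₆H₄–COO⁻: pKₐ(p-nitrobenzoic acid) ≈ 3.4

(CH₃)₂CH–N₂⁺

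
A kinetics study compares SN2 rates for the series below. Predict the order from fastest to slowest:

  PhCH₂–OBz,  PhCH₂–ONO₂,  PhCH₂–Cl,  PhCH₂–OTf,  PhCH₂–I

With the same alkyl group throughout, only the leaving group differentiates the rates.
A good leaving group is a weak base: the lower the pKₐ of its conjugate acid, the more readily it departs.
PhCH₂–OTf loses OTf⁻: pKₐ(CF₃SO₃H (triflic acid)) ≈ -14
PhCH₂–I loses I⁻: pKₐ(HI) ≈ -10
PhCH₂–Cl loses Cl⁻: pKₐ(HCl) ≈ -7
PhCH₂–ONO₂ loses NO₃⁻: pKₐ(HNO₃) ≈ -1.3
PhCH₂–OBz loses PhCOO⁻: pKₐ(C₆H₅COOH) ≈ 4.2

PhCH₂–OTf > PhCH₂–I > PhCH₂–Cl > PhCH₂–ONO₂ > PhCH₂–OBz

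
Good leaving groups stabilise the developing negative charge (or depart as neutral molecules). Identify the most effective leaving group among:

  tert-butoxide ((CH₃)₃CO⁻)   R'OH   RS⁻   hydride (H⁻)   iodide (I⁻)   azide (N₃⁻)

iodide (I⁻): pKₐ(HI) ≈ -10
R'OH: pKₐ(R'OH₂⁺) ≈ -2.4
azide (N₃⁻): pKₐ(HN₃) ≈ 4.7
RS⁻: pKₐ(RSH (a thiol)) ≈ 10.5
tert-butoxide ((CH₃)₃CO⁻): pKₐ(t-BuOH) ≈ 18
hydride (H⁻): pKₐ(H₂) ≈ 36

iodide (I⁻)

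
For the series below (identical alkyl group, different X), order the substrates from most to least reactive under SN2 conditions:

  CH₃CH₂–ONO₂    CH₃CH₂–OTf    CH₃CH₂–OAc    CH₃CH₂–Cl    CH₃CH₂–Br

With the same alkyl group throughout, only the leaving group differentiates the rates.
Rank by basicity of the departing species: weakest base leaves most easily.
CH₃CH₂–OTf loses OTf⁻: pKₐ(CF₃SO₃H (triflic acid)) ≈ -14
CH₃CH₂–Br loses Br⁻: pKₐ(HBr) ≈ -9
CH₃CH₂–Cl loses Cl⁻: pKₐ(HCl) ≈ -7
CH₃CH₂–ONO₂ loses NO₃⁻: pKₐ(HNO₃) ≈ -1.3
CH₃CH₂–OAc loses AcO⁻: pKₐ(CH₃COOH) ≈ 4.8

CH₃CH₂–OTf > CH₃CH₂–Br > CH₃CH₂–Cl > CH₃CH₂–ONO₂ > CH₃CH₂–OAc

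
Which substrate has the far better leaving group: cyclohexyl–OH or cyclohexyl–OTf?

From cyclohexyl–OH the departing group would be OH⁻ (pKₐ(H₂O) ≈ 15.7). Strong base; essentially never leaves without prior activation.
From cyclohexyl–OTf the leaving group is OTf⁻ (pKₐ(CF₃SO₃H (triflic acid)) ≈ -14). Charge spread over three oxygens and a CF₃ group; the premier leaving group in synthesis.
(In practice cyclohexyl–OTf is made from cyclohexyl–OH by treatment with Tf₂O / 2,6-lutidine, converting the hydroxyl into a triflate.)

cyclohexyl–OTf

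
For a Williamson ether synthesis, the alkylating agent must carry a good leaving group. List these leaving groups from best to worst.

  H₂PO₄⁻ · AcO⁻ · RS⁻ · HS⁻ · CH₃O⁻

H₂PO₄⁻ > AcO⁻ > HS⁻ > RS⁻ > CH₃O⁻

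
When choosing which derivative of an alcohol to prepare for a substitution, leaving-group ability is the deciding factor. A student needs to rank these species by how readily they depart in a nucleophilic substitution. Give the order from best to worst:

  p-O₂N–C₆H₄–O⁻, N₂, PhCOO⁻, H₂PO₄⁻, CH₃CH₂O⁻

N₂ > H₂PO₄⁻ > PhCOO⁻ > p-O₂N–C₆H₄–O⁻ > CH₃CH₂O⁻

The more stable X⁻ (or X) is on its own — i.e. the weaker a base it is — the better a leaving group it makes.
N₂: no meaningful conjugate acid; N₂ departs as an exceptionally stable neutral molecule
H₂PO₄⁻: pKₐ(H₃PO₄) ≈ 2.1
PhCOO⁻: pKₐ(C₆H₅COOH) ≈ 4.2
p-O₂N–C₆H₄–O⁻: pKₐ(p-nitrophenol) ≈ 7.2
CH₃CH₂O⁻: pKₐ(CH₃CH₂OH) ≈ 16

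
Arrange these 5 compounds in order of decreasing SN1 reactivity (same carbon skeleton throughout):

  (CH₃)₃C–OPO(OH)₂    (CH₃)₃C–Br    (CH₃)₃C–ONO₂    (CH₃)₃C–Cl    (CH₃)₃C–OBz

Same R in every case — rank the leaving groups.
Rank by basicity of the departing species: weakest base leaves most easily.
(CH₃)₃C–Br loses Br⁻: pKₐ(HBr) ≈ -9
(CH₃)₃C–Cl loses Cl⁻: pKₐ(HCl) ≈ -7
(CH₃)₃C–ONO₂ loses NO₃⁻: pKₐ(HNO₃) ≈ -1.3
(CH₃)₃C–OPO(OH)₂ loses H₂PO₄⁻: pKₐ(H₃PO₄) ≈ 2.1
(CH₃)₃C–OBz loses PhCOO⁻: pKₐ(C₆H₅COOH) ≈ 4.2

(CH₃)₃C–Br > (CH₃)₃C–Cl > (CH₃)₃C–ONO₂ > (CH₃)₃C–OPO(OH)₂ > (CH₃)₃C–OBz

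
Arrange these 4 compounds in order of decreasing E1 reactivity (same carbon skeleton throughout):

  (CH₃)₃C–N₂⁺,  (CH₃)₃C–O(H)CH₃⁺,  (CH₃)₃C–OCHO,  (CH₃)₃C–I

Same R in every case — rank the leaving groups.
The more stable X⁻ (or X) is on its own — i.e. the weaker a base it is — the better a leaving group it makes.
(CH₃)₃C–N₂⁺ loses N₂: no meaningful conjugate acid; N₂ departs as an exceptionally stable neutral molecule
(CH₃)₃C–I loses I⁻: pKₐ(HI) ≈ -10
(CH₃)₃C–O(H)CH₃⁺ loses R'OH: pKₐ(R'OH₂⁺) ≈ -2.4
(CH₃)₃C–OCHO loses HCOO⁻: pKₐ(HCOOH) ≈ 3.8

(CH₃)₃C–N₂⁺ > (CH₃)₃C–I > (CH₃)₃C–O(H)CH₃⁺ > (CH₃)₃C–OCHO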